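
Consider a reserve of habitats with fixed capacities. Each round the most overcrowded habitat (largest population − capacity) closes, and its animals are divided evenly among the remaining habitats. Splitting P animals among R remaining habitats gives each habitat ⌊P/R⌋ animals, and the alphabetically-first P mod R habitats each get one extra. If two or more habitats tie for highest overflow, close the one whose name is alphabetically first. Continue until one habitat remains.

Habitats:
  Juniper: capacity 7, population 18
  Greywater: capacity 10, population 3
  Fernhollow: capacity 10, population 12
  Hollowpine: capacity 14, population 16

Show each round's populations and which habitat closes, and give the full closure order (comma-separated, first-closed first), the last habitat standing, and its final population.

Round 1: Fernhollow=12 Greywater=3 Hollowpine=16 Juniper=18 → close Juniper (overflow 11)
  18÷3 = 6 each, +1 to first 0
Round 2: Fernhollow=18 Greywater=9 Hollowpine=22 → close Fernhollow (overflow 8)
  18÷2 = 9 each, +1 to first 0
Round 3: Greywater=18 Hollowpine=31 → close Hollowpine (overflow 17)
  31÷1 = 31 each, +1 to first 0

Closure order: Juniper, Fernhollow, Hollowpine
Last habitat: Greywater with 49 animals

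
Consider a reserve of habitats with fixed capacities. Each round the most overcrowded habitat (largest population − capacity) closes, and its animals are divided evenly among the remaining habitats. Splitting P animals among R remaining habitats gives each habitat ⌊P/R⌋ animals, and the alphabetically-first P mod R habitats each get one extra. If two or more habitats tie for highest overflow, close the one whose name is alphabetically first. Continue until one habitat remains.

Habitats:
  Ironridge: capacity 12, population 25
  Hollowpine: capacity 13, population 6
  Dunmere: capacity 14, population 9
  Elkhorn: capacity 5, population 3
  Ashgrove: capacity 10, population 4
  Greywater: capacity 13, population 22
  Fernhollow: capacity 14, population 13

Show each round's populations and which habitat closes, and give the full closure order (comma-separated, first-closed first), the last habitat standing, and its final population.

Closure order: Ironridge, Greywater, Fernhollow, Elkhorn, Ashgrove, Dunmere
Last habitat: Hollowpine with 82 animals

Round 1: Ashgrove=4 Dunmere=9 Elkhorn=3 Fernhollow=13 Greywater=22 Hollowpine=6 Ironridge=25 → close Ironridge (overflow 13)
  25÷6 = 4 each, +1 to first 1
Round 2: Ashgrove=9 Dunmere=13 Elkhorn=7 Fernhollow=17 Greywater=26 Hollowpine=10 → close Greywater (overflow 13)
  26÷5 = 5 each, +1 to first 1
Round 3: Ashgrove=15 Dunmere=18 Elkhorn=12 Fernhollow=22 Hollowpine=15 → close Fernhollow (overflow 8)
  22÷4 = 5 each, +1 to first 2
Round 4: Ashgrove=21 Dunmere=24 Elkhorn=17 Hollowpine=20 → close Elkhorn (overflow 12)
  17÷3 = 5 each, +1 to first 2
Round 5: Ashgrove=27 Dunmere=30 Hollowpine=25 → close Ashgrove (overflow 17)
  27÷2 = 13 each, +1 to first 1
Round 6: Dunmere=44 Hollowpine=38 → close Dunmere (overflow 30)
  44÷1 = 44 each, +1 to first 0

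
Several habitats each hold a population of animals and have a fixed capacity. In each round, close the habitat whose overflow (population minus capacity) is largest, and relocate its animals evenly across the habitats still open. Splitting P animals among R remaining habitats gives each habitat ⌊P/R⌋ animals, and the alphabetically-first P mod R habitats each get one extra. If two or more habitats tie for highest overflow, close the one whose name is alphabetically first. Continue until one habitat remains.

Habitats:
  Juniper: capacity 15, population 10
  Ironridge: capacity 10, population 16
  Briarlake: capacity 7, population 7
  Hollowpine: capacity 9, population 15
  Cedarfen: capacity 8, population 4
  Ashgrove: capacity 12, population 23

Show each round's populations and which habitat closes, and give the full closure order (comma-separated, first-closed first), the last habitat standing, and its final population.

Closure order: Ashgrove, Hollowpine, Ironridge, Briarlake, Cedarfen
Last habitat: Juniper with 75 animals

Round 1: Ashgrove=23 Briarlake=7 Cedarfen=4 Hollowpine=15 Ironridge=16 Juniper=10 → close Ashgrove (overflow 11)
  23÷5 = 4 each, +1 to first 3
Round 2: Briarlake=12 Cedarfen=9 Hollowpine=20 Ironridge=20 Juniper=14 → close Hollowpine (overflow 11)
  20÷4 = 5 each, +1 to first 0
Round 3: Briarlake=17 Cedarfen=14 Ironridge=25 Juniper=19 → close Ironridge (overflow 15)
  25÷3 = 8 each, +1 to first 1
Round 4: Briarlake=26 Cedarfen=22 Juniper=27 → close Briarlake (overflow 19)
  26÷2 = 13 each, +1 to first 0
Round 5: Cedarfen=35 Juniper=40 → close Cedarfen (overflow 27)
  35÷1 = 35 each, +1 to first 0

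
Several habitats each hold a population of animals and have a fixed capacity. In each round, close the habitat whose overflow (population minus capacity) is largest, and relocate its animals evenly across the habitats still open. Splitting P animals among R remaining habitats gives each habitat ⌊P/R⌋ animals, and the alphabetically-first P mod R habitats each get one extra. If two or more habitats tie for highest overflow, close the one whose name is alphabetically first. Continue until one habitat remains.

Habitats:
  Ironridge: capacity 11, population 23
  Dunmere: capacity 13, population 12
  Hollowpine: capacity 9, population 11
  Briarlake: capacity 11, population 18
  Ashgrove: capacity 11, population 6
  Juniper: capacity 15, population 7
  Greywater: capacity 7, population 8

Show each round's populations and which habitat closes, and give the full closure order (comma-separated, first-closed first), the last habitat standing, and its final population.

Closure order: Ironridge, Briarlake, Hollowpine, Greywater, Dunmere, Ashgrove
Last habitat: Juniper with 85 animals

Round 1: Ashgrove=6 Briarlake=18 Dunmere=12 Greywater=8 Hollowpine=11 Ironridge=23 Juniper=7 → close Ironridge (overflow 12)
  23÷6 = 3 each, +1 to first 5
Round 2: Ashgrove=10 Briarlake=22 Dunmere=16 Greywater=12 Hollowpine=15 Juniper=10 → close Briarlake (overflow 11)
  22÷5 = 4 each, +1 to first 2
Round 3: Ashgrove=15 Dunmere=21 Greywater=16 Hollowpine=19 Juniper=14 → close Hollowpine (overflow 10)
  19÷4 = 4 each, +1 to first 3
Round 4: Ashgrove=20 Dunmere=26 Greywater=21 Juniper=18 → close Greywater (overflow 14)
  21÷3 = 7 each, +1 to first 0
Round 5: Ashgrove=27 Dunmere=33 Juniper=25 → close Dunmere (overflow 20)
  33÷2 = 16 each, +1 to first 1
Round 6: Ashgrove=44 Juniper=41 → close Ashgrove (overflow 33)
  44÷1 = 44 each, +1 to first 0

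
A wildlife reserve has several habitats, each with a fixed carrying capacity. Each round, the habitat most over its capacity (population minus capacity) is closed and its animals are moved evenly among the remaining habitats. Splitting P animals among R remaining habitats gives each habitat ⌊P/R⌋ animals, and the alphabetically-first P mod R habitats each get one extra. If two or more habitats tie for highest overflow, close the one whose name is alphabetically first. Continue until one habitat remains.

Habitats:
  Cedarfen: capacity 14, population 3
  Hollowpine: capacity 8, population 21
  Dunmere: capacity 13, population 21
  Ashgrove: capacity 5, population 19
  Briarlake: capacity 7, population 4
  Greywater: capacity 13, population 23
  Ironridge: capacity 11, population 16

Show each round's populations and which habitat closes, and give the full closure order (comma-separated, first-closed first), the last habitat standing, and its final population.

Round 1: Ashgrove=19 Briarlake=4 Cedarfen=3 Dunmere=21 Greywater=23 Hollowpine=21 Ironridge=16 → close Ashgrove (overflow 14)
  19÷6 = 3 each, +1 to first 1
Round 2: Briarlake=8 Cedarfen=6 Dunmere=24 Greywater=26 Hollowpine=24 Ironridge=19 → close Hollowpine (overflow 16)
  24÷5 = 4 each, +1 to first 4
Round 3: Briarlake=13 Cedarfen=11 Dunmere=29 Greywater=31 Ironridge=23 → close Greywater (overflow 18)
  31÷4 = 7 each, +1 to first 3
Round 4: Briarlake=21 Cedarfen=19 Dunmere=37 Ironridge=30 → close Dunmere (overflow 24)
  37÷3 = 12 each, +1 to first 1
Round 5: Briarlake=34 Cedarfen=31 Ironridge=42 → close Ironridge (overflow 31)
  42÷2 = 21 each, +1 to first 0
Round 6: Briarlake=55 Cedarfen=52 → close Briarlake (overflow 48)
  55÷1 = 55 each, +1 to first 0

Closure order: Ashgrove, Hollowpine, Greywater, Dunmere, Ironridge, Briarlake
Last habitat: Cedarfen with 107 animals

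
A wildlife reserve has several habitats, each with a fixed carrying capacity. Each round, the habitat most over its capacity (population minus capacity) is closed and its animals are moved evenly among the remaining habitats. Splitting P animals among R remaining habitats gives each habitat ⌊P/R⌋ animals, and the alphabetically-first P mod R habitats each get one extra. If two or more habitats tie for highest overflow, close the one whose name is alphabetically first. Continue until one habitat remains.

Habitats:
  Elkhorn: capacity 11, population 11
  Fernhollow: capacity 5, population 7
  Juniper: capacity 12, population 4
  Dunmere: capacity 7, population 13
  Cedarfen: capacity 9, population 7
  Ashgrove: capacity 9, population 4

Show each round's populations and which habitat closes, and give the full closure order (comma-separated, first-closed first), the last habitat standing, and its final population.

Closure order: Dunmere, Fernhollow, Elkhorn, Cedarfen, Ashgrove
Last habitat: Juniper with 46 animals

Round 1: Ashgrove=4 Cedarfen=7 Dunmere=13 Elkhorn=11 Fernhollow=7 Juniper=4 → close Dunmere (overflow 6)
  13÷5 = 2 each, +1 to first 3
Round 2: Ashgrove=7 Cedarfen=10 Elkhorn=14 Fernhollow=9 Juniper=6 → close Fernhollow (overflow 4)
  9÷4 = 2 each, +1 to first 1
Round 3: Ashgrove=10 Cedarfen=12 Elkhorn=16 Juniper=8 → close Elkhorn (overflow 5)
  16÷3 = 5 each, +1 to first 1
Round 4: Ashgrove=16 Cedarfen=17 Juniper=13 → close Cedarfen (overflow 8)
  17÷2 = 8 each, +1 to first 1
Round 5: Ashgrove=25 Juniper=21 → close Ashgrove (overflow 16)
  25÷1 = 25 each, +1 to first 0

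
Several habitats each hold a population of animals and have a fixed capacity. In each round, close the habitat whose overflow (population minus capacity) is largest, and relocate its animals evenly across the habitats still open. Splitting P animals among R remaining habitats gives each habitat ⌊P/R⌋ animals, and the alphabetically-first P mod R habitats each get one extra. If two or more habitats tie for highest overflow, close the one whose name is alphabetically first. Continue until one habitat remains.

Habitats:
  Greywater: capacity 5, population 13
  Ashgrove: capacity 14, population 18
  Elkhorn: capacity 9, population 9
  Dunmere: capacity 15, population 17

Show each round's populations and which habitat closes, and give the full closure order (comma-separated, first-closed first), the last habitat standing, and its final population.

Round 1: Ashgrove=18 Dunmere=17 Elkhorn=9 Greywater=13 → close Greywater (overflow 8)
  13÷3 = 4 each, +1 to first 1
Round 2: Ashgrove=23 Dunmere=21 Elkhorn=13 → close Ashgrove (overflow 9)
  23÷2 = 11 each, +1 to first 1
Round 3: Dunmere=33 Elkhorn=24 → close Dunmere (overflow 18)
  33÷1 = 33 each, +1 to first 0

Closure order: Greywater, Ashgrove, Dunmere
Last habitat: Elkhorn with 57 animals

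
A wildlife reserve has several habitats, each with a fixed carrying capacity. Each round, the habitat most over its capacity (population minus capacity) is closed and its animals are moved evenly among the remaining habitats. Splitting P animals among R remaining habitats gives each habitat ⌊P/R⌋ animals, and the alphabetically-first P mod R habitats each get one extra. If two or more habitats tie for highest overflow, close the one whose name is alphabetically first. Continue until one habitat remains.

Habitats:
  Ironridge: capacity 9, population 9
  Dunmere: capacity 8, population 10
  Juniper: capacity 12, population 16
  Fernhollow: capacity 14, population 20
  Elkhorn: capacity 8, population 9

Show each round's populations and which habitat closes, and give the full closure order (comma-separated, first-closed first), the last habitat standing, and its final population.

Closure order: Fernhollow, Juniper, Dunmere, Elkhorn
Last habitat: Ironridge with 64 animals

Round 1: Dunmere=10 Elkhorn=9 Fernhollow=20 Ironridge=9 Juniper=16 → close Fernhollow (overflow 6)
  20÷4 = 5 each, +1 to first 0
Round 2: Dunmere=15 Elkhorn=14 Ironridge=14 Juniper=21 → close Juniper (overflow 9)
  21÷3 = 7 each, +1 to first 0
Round 3: Dunmere=22 Elkhorn=21 Ironridge=21 → close Dunmere (overflow 14)
  22÷2 = 11 each, +1 to first 0
Round 4: Elkhorn=32 Ironridge=32 → close Elkhorn (overflow 24)
  32÷1 = 32 each, +1 to first 0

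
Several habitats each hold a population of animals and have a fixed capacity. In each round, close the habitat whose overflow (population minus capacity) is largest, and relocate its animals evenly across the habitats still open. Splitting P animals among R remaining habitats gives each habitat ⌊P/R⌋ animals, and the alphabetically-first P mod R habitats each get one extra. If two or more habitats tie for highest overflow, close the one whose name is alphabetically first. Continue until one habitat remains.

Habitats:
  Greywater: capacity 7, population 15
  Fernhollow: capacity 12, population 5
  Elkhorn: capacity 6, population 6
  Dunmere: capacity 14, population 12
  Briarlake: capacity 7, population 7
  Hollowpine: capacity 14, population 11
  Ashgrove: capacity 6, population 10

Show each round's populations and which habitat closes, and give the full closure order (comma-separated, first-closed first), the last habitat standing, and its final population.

Round 1: Ashgrove=10 Briarlake=7 Dunmere=12 Elkhorn=6 Fernhollow=5 Greywater=15 Hollowpine=11 → close Greywater (overflow 8)
  15÷6 = 2 each, +1 to first 3
Round 2: Ashgrove=13 Briarlake=10 Dunmere=15 Elkhorn=8 Fernhollow=7 Hollowpine=13 → close Ashgrove (overflow 7)
  13÷5 = 2 each, +1 to first 3
Round 3: Briarlake=13 Dunmere=18 Elkhorn=11 Fernhollow=9 Hollowpine=15 → close Briarlake (overflow 6)
  13÷4 = 3 each, +1 to first 1
Round 4: Dunmere=22 Elkhorn=14 Fernhollow=12 Hollowpine=18 → close Dunmere (overflow 8)
  22÷3 = 7 each, +1 to first 1
Round 5: Elkhorn=22 Fernhollow=19 Hollowpine=25 → close Elkhorn (overflow 16)
  22÷2 = 11 each, +1 to first 0
Round 6: Fernhollow=30 Hollowpine=36 → close Hollowpine (overflow 22)
  36÷1 = 36 each, +1 to first 0

Closure order: Greywater, Ashgrove, Briarlake, Dunmere, Elkhorn, Hollowpine
Last habitat: Fernhollow with 66 animals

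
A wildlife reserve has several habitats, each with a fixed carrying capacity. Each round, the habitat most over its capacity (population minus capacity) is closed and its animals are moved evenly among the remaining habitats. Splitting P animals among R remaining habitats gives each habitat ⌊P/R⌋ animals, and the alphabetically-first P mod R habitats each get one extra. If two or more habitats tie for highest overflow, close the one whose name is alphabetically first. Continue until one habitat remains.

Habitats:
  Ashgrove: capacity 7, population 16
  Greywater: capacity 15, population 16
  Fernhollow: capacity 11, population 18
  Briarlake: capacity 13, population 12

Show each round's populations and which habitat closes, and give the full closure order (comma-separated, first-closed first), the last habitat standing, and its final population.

Round 1: Ashgrove=16 Briarlake=12 Fernhollow=18 Greywater=16 → close Ashgrove (overflow 9)
  16÷3 = 5 each, +1 to first 1
Round 2: Briarlake=18 Fernhollow=23 Greywater=21 → close Fernhollow (overflow 12)
  23÷2 = 11 each, +1 to first 1
Round 3: Briarlake=30 Greywater=32 → close Briarlake (overflow 17)
  30÷1 = 30 each, +1 to first 0

Closure order: Ashgrove, Fernhollow, Briarlake
Last habitat: Greywater with 62 animals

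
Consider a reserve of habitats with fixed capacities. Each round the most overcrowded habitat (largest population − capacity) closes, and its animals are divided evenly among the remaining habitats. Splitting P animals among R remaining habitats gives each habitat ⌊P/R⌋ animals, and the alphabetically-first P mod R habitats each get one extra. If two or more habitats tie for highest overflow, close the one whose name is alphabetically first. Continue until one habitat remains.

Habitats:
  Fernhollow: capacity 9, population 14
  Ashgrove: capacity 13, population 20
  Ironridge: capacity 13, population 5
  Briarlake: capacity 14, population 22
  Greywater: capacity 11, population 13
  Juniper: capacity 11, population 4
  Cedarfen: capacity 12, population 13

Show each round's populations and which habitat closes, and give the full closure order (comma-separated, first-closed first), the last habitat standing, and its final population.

Round 1: Ashgrove=20 Briarlake=22 Cedarfen=13 Fernhollow=14 Greywater=13 Ironridge=5 Juniper=4 → close Briarlake (overflow 8)
  22÷6 = 3 each, +1 to first 4
Round 2: Ashgrove=24 Cedarfen=17 Fernhollow=18 Greywater=17 Ironridge=8 Juniper=7 → close Ashgrove (overflow 11)
  24÷5 = 4 each, +1 to first 4
Round 3: Cedarfen=22 Fernhollow=23 Greywater=22 Ironridge=13 Juniper=11 → close Fernhollow (overflow 14)
  23÷4 = 5 each, +1 to first 3
Round 4: Cedarfen=28 Greywater=28 Ironridge=19 Juniper=16 → close Greywater (overflow 17)
  28÷3 = 9 each, +1 to first 1
Round 5: Cedarfen=38 Ironridge=28 Juniper=25 → close Cedarfen (overflow 26)
  38÷2 = 19 each, +1 to first 0
Round 6: Ironridge=47 Juniper=44 → close Ironridge (overflow 34)
  47÷1 = 47 each, +1 to first 0

Closure order: Briarlake, Ashgrove, Fernhollow, Greywater, Cedarfen, Ironridge
Last habitat: Juniper with 91 animals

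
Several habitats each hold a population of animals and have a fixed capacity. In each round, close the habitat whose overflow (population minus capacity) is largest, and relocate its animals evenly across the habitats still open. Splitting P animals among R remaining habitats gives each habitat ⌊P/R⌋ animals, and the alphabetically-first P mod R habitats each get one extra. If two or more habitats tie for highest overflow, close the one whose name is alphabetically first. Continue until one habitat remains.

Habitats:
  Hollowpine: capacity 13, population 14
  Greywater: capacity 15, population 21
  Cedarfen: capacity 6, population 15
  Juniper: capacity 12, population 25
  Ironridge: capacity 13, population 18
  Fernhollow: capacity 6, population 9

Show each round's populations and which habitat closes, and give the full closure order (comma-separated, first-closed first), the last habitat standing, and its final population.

Round 1: Cedarfen=15 Fernhollow=9 Greywater=21 Hollowpine=14 Ironridge=18 Juniper=25 → close Juniper (overflow 13)
  25÷5 = 5 each, +1 to first 0
Round 2: Cedarfen=20 Fernhollow=14 Greywater=26 Hollowpine=19 Ironridge=23 → close Cedarfen (overflow 14)
  20÷4 = 5 each, +1 to first 0
Round 3: Fernhollow=19 Greywater=31 Hollowpine=24 Ironridge=28 → close Greywater (overflow 16)
  31÷3 = 10 each, +1 to first 1
Round 4: Fernhollow=30 Hollowpine=34 Ironridge=38 → close Ironridge (overflow 25)
  38÷2 = 19 each, +1 to first 0
Round 5: Fernhollow=49 Hollowpine=53 → close Fernhollow (overflow 43)
  49÷1 = 49 each, +1 to first 0

Closure order: Juniper, Cedarfen, Greywater, Ironridge, Fernhollow
Last habitat: Hollowpine with 102 animals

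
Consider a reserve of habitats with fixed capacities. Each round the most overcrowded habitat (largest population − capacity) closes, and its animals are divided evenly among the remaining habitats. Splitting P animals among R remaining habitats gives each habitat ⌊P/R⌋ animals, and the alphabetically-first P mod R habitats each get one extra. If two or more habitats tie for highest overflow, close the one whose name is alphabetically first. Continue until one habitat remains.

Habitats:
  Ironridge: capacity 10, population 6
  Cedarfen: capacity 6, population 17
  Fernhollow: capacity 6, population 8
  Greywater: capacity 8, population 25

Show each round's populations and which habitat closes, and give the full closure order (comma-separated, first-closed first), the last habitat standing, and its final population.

Round 1: Cedarfen=17 Fernhollow=8 Greywater=25 Ironridge=6 → close Greywater (overflow 17)
  25÷3 = 8 each, +1 to first 1
Round 2: Cedarfen=26 Fernhollow=16 Ironridge=14 → close Cedarfen (overflow 20)
  26÷2 = 13 each, +1 to first 0
Round 3: Fernhollow=29 Ironridge=27 → close Fernhollow (overflow 23)
  29÷1 = 29 each, +1 to first 0

Closure order: Greywater, Cedarfen, Fernhollow
Last habitat: Ironridge with 56 animals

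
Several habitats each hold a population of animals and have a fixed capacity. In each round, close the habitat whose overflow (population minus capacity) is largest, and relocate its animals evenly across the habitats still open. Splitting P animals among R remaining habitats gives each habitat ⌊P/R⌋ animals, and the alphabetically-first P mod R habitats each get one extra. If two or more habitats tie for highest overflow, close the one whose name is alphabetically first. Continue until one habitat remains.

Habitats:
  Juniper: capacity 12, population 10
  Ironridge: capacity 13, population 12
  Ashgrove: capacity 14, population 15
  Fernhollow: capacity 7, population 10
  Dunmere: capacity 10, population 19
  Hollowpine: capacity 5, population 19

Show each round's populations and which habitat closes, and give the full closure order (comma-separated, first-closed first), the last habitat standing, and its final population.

Round 1: Ashgrove=15 Dunmere=19 Fernhollow=10 Hollowpine=19 Ironridge=12 Juniper=10 → close Hollowpine (overflow 14)
  19÷5 = 3 each, +1 to first 4
Round 2: Ashgrove=19 Dunmere=23 Fernhollow=14 Ironridge=16 Juniper=13 → close Dunmere (overflow 13)
  23÷4 = 5 each, +1 to first 3
Round 3: Ashgrove=25 Fernhollow=20 Ironridge=22 Juniper=18 → close Fernhollow (overflow 13)
  20÷3 = 6 each, +1 to first 2
Round 4: Ashgrove=32 Ironridge=29 Juniper=24 → close Ashgrove (overflow 18)
  32÷2 = 16 each, +1 to first 0
Round 5: Ironridge=45 Juniper=40 → close Ironridge (overflow 32)
  45÷1 = 45 each, +1 to first 0

Closure order: Hollowpine, Dunmere, Fernhollow, Ashgrove, Ironridge
Last habitat: Juniper with 85 animals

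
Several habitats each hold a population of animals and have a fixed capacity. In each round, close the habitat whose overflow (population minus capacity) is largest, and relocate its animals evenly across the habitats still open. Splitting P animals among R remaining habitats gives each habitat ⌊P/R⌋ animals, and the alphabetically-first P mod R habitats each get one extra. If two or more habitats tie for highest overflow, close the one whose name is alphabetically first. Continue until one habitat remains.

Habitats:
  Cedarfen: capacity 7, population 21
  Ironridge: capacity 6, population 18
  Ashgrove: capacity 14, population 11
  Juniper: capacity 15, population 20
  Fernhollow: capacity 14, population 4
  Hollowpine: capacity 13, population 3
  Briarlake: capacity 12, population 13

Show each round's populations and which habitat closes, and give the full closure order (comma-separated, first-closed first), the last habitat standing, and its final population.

Round 1: Ashgrove=11 Briarlake=13 Cedarfen=21 Fernhollow=4 Hollowpine=3 Ironridge=18 Juniper=20 → close Cedarfen (overflow 14)
  21÷6 = 3 each, +1 to first 3
Round 2: Ashgrove=15 Briarlake=17 Fernhollow=8 Hollowpine=6 Ironridge=21 Juniper=23 → close Ironridge (overflow 15)
  21÷5 = 4 each, +1 to first 1
Round 3: Ashgrove=20 Briarlake=21 Fernhollow=12 Hollowpine=10 Juniper=27 → close Juniper (overflow 12)
  27÷4 = 6 each, +1 to first 3
Round 4: Ashgrove=27 Briarlake=28 Fernhollow=19 Hollowpine=16 → close Briarlake (overflow 16)
  28÷3 = 9 each, +1 to first 1
Round 5: Ashgrove=37 Fernhollow=28 Hollowpine=25 → close Ashgrove (overflow 23)
  37÷2 = 18 each, +1 to first 1
Round 6: Fernhollow=47 Hollowpine=43 → close Fernhollow (overflow 33)
  47÷1 = 47 each, +1 to first 0

Closure order: Cedarfen, Ironridge, Juniper, Briarlake, Ashgrove, Fernhollow
Last habitat: Hollowpine with 90 animals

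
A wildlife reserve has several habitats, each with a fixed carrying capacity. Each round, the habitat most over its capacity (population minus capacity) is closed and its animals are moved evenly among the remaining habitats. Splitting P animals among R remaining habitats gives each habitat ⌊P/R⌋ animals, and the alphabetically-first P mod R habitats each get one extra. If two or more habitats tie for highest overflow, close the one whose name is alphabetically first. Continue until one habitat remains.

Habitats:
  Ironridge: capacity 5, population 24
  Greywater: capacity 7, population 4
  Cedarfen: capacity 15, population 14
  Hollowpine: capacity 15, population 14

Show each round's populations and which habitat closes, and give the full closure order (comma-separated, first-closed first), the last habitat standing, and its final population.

Round 1: Cedarfen=14 Greywater=4 Hollowpine=14 Ironridge=24 → close Ironridge (overflow 19)
  24÷3 = 8 each, +1 to first 0
Round 2: Cedarfen=22 Greywater=12 Hollowpine=22 → close Cedarfen (overflow 7)
  22÷2 = 11 each, +1 to first 0
Round 3: Greywater=23 Hollowpine=33 → close Hollowpine (overflow 18)
  33÷1 = 33 each, +1 to first 0

Closure order: Ironridge, Cedarfen, Hollowpine
Last habitat: Greywater with 56 animals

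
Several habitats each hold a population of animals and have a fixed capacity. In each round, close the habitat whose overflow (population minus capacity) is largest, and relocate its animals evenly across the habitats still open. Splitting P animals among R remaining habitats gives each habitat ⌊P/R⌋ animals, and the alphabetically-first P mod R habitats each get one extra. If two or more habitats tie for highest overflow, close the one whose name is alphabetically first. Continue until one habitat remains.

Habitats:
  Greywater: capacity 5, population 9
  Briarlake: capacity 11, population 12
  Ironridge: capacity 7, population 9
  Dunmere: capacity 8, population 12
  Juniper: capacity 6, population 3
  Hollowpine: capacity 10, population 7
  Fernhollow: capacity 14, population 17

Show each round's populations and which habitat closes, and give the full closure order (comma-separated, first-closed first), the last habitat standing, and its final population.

Closure order: Dunmere, Greywater, Fernhollow, Briarlake, Ironridge, Hollowpine
Last habitat: Juniper with 69 animals

Round 1: Briarlake=12 Dunmere=12 Fernhollow=17 Greywater=9 Hollowpine=7 Ironridge=9 Juniper=3 → close Dunmere (overflow 4)
  12÷6 = 2 each, +1 to first 0
Round 2: Briarlake=14 Fernhollow=19 Greywater=11 Hollowpine=9 Ironridge=11 Juniper=5 → close Greywater (overflow 6)
  11÷5 = 2 each, +1 to first 1
Round 3: Briarlake=17 Fernhollow=21 Hollowpine=11 Ironridge=13 Juniper=7 → close Fernhollow (overflow 7)
  21÷4 = 5 each, +1 to first 1
Round 4: Briarlake=23 Hollowpine=16 Ironridge=18 Juniper=12 → close Briarlake (overflow 12)
  23÷3 = 7 each, +1 to first 2
Round 5: Hollowpine=24 Ironridge=26 Juniper=19 → close Ironridge (overflow 19)
  26÷2 = 13 each, +1 to first 0
Round 6: Hollowpine=37 Juniper=32 → close Hollowpine (overflow 27)
  37÷1 = 37 each, +1 to first 0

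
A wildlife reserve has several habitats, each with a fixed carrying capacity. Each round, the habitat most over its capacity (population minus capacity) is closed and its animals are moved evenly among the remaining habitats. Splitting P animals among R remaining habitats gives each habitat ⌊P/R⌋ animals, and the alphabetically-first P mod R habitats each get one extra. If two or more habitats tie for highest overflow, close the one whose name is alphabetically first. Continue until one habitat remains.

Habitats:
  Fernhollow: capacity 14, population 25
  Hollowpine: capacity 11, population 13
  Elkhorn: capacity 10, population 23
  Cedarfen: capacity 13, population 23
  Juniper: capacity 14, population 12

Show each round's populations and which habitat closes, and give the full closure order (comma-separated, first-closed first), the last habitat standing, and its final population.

Closure order: Elkhorn, Fernhollow, Cedarfen, Hollowpine
Last habitat: Juniper with 96 animals

Round 1: Cedarfen=23 Elkhorn=23 Fernhollow=25 Hollowpine=13 Juniper=12 → close Elkhorn (overflow 13)
  23÷4 = 5 each, +1 to first 3
Round 2: Cedarfen=29 Fernhollow=31 Hollowpine=19 Juniper=17 → close Fernhollow (overflow 17)
  31÷3 = 10 each, +1 to first 1
Round 3: Cedarfen=40 Hollowpine=29 Juniper=27 → close Cedarfen (overflow 27)
  40÷2 = 20 each, +1 to first 0
Round 4: Hollowpine=49 Juniper=47 → close Hollowpine (overflow 38)
  49÷1 = 49 each, +1 to first 0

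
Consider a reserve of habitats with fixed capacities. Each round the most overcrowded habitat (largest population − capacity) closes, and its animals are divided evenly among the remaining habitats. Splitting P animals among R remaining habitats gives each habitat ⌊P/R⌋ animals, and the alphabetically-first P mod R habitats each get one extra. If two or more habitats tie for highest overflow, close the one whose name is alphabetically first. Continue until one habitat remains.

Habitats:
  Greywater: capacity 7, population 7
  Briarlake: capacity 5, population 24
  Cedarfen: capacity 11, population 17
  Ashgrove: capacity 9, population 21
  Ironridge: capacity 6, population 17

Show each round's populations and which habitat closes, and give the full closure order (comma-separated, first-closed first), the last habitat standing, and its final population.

Closure order: Briarlake, Ashgrove, Ironridge, Cedarfen
Last habitat: Greywater with 86 animals

Round 1: Ashgrove=21 Briarlake=24 Cedarfen=17 Greywater=7 Ironridge=17 → close Briarlake (overflow 19)
  24÷4 = 6 each, +1 to first 0
Round 2: Ashgrove=27 Cedarfen=23 Greywater=13 Ironridge=23 → close Ashgrove (overflow 18)
  27÷3 = 9 each, +1 to first 0
Round 3: Cedarfen=32 Greywater=22 Ironridge=32 → close Ironridge (overflow 26)
  32÷2 = 16 each, +1 to first 0
Round 4: Cedarfen=48 Greywater=38 → close Cedarfen (overflow 37)
  48÷1 = 48 each, +1 to first 0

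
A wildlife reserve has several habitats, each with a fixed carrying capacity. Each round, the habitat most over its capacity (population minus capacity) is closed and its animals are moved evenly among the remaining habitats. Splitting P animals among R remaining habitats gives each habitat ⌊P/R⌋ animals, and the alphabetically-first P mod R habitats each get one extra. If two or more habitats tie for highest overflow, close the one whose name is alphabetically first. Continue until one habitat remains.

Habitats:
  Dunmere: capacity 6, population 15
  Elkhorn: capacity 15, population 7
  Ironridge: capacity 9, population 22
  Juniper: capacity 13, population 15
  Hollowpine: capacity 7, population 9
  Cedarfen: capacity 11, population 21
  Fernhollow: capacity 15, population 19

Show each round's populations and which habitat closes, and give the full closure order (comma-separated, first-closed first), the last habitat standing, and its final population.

Round 1: Cedarfen=21 Dunmere=15 Elkhorn=7 Fernhollow=19 Hollowpine=9 Ironridge=22 Juniper=15 → close Ironridge (overflow 13)
  22÷6 = 3 each, +1 to first 4
Round 2: Cedarfen=25 Dunmere=19 Elkhorn=11 Fernhollow=23 Hollowpine=12 Juniper=18 → close Cedarfen (overflow 14)
  25÷5 = 5 each, +1 to first 0
Round 3: Dunmere=24 Elkhorn=16 Fernhollow=28 Hollowpine=17 Juniper=23 → close Dunmere (overflow 18)
  24÷4 = 6 each, +1 to first 0
Round 4: Elkhorn=22 Fernhollow=34 Hollowpine=23 Juniper=29 → close Fernhollow (overflow 19)
  34÷3 = 11 each, +1 to first 1
Round 5: Elkhorn=34 Hollowpine=34 Juniper=40 → close Hollowpine (overflow 27)
  34÷2 = 17 each, +1 to first 0
Round 6: Elkhorn=51 Juniper=57 → close Juniper (overflow 44)
  57÷1 = 57 each, +1 to first 0

Closure order: Ironridge, Cedarfen, Dunmere, Fernhollow, Hollowpine, Juniper
Last habitat: Elkhorn with 108 animals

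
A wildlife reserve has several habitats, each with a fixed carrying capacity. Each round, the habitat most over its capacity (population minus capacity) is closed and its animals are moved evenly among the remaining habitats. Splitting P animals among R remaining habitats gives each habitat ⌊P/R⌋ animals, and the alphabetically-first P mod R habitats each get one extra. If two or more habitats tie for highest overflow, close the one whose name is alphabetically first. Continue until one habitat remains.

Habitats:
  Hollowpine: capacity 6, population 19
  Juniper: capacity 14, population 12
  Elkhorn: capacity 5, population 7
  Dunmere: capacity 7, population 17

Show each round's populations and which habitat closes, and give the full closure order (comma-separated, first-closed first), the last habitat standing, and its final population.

Closure order: Hollowpine, Dunmere, Elkhorn
Last habitat: Juniper with 55 animals

Round 1: Dunmere=17 Elkhorn=7 Hollowpine=19 Juniper=12 → close Hollowpine (overflow 13)
  19÷3 = 6 each, +1 to first 1
Round 2: Dunmere=24 Elkhorn=13 Juniper=18 → close Dunmere (overflow 17)
  24÷2 = 12 each, +1 to first 0
Round 3: Elkhorn=25 Juniper=30 → close Elkhorn (overflow 20)
  25÷1 = 25 each, +1 to first 0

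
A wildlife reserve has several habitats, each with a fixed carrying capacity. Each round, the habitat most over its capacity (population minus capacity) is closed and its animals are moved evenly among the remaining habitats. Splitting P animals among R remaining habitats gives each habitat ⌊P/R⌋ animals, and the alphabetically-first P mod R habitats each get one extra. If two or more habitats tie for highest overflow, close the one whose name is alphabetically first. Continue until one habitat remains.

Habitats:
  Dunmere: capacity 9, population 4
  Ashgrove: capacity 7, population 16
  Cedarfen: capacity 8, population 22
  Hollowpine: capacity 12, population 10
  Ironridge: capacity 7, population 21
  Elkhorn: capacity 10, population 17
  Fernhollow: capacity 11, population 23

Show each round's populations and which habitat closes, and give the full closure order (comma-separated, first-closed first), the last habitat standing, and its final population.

Closure order: Cedarfen, Ironridge, Fernhollow, Ashgrove, Elkhorn, Dunmere
Last habitat: Hollowpine with 113 animals

Round 1: Ashgrove=16 Cedarfen=22 Dunmere=4 Elkhorn=17 Fernhollow=23 Hollowpine=10 Ironridge=21 → close Cedarfen (overflow 14)
  22÷6 = 3 each, +1 to first 4
Round 2: Ashgrove=20 Dunmere=8 Elkhorn=21 Fernhollow=27 Hollowpine=13 Ironridge=24 → close Ironridge (overflow 17)
  24÷5 = 4 each, +1 to first 4
Round 3: Ashgrove=25 Dunmere=13 Elkhorn=26 Fernhollow=32 Hollowpine=17 → close Fernhollow (overflow 21)
  32÷4 = 8 each, +1 to first 0
Round 4: Ashgrove=33 Dunmere=21 Elkhorn=34 Hollowpine=25 → close Ashgrove (overflow 26)
  33÷3 = 11 each, +1 to first 0
Round 5: Dunmere=32 Elkhorn=45 Hollowpine=36 → close Elkhorn (overflow 35)
  45÷2 = 22 each, +1 to first 1
Round 6: Dunmere=55 Hollowpine=58 → close Dunmere (overflow 46)
  55÷1 = 55 each, +1 to first 0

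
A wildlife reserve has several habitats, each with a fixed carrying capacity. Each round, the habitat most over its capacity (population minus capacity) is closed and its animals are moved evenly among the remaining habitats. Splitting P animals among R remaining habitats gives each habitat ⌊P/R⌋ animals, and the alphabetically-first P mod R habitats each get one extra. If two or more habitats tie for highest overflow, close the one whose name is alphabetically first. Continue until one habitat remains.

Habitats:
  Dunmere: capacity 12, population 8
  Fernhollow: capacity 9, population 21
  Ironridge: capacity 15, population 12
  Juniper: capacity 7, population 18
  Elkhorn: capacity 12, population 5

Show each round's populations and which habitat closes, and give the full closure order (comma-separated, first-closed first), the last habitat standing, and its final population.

Round 1: Dunmere=8 Elkhorn=5 Fernhollow=21 Ironridge=12 Juniper=18 → close Fernhollow (overflow 12)
  21÷4 = 5 each, +1 to first 1
Round 2: Dunmere=14 Elkhorn=10 Ironridge=17 Juniper=23 → close Juniper (overflow 16)
  23÷3 = 7 each, +1 to first 2
Round 3: Dunmere=22 Elkhorn=18 Ironridge=24 → close Dunmere (overflow 10)
  22÷2 = 11 each, +1 to first 0
Round 4: Elkhorn=29 Ironridge=35 → close Ironridge (overflow 20)
  35÷1 = 35 each, +1 to first 0

Closure order: Fernhollow, Juniper, Dunmere, Ironridge
Last habitat: Elkhorn with 64 animals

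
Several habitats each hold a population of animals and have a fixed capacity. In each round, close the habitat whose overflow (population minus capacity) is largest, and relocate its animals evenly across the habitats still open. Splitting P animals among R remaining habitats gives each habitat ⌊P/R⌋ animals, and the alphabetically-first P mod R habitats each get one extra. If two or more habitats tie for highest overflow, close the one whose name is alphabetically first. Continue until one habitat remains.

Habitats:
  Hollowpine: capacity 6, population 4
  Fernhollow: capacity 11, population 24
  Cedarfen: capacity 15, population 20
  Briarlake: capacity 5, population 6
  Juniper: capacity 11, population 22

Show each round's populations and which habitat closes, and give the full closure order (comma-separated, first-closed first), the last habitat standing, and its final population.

Closure order: Fernhollow, Juniper, Cedarfen, Briarlake
Last habitat: Hollowpine with 76 animals

Round 1: Briarlake=6 Cedarfen=20 Fernhollow=24 Hollowpine=4 Juniper=22 → close Fernhollow (overflow 13)
  24÷4 = 6 each, +1 to first 0
Round 2: Briarlake=12 Cedarfen=26 Hollowpine=10 Juniper=28 → close Juniper (overflow 17)
  28÷3 = 9 each, +1 to first 1
Round 3: Briarlake=22 Cedarfen=35 Hollowpine=19 → close Cedarfen (overflow 20)
  35÷2 = 17 each, +1 to first 1
Round 4: Briarlake=40 Hollowpine=36 → close Briarlake (overflow 35)
  40÷1 = 40 each, +1 to first 0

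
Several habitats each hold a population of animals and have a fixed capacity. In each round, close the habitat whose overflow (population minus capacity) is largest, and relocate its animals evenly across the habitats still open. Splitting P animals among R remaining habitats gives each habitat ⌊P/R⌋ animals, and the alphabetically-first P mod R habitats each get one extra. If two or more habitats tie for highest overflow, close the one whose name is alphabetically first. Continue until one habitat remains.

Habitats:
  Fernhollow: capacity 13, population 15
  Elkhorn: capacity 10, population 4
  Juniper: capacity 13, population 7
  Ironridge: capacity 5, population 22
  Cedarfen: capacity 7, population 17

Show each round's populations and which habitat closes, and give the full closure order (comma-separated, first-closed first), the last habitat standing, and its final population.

Round 1: Cedarfen=17 Elkhorn=4 Fernhollow=15 Ironridge=22 Juniper=7 → close Ironridge (overflow 17)
  22÷4 = 5 each, +1 to first 2
Round 2: Cedarfen=23 Elkhorn=10 Fernhollow=20 Juniper=12 → close Cedarfen (overflow 16)
  23÷3 = 7 each, +1 to first 2
Round 3: Elkhorn=18 Fernhollow=28 Juniper=19 → close Fernhollow (overflow 15)
  28÷2 = 14 each, +1 to first 0
Round 4: Elkhorn=32 Juniper=33 → close Elkhorn (overflow 22)
  32÷1 = 32 each, +1 to first 0

Closure order: Ironridge, Cedarfen, Fernhollow, Elkhorn
Last habitat: Juniper with 65 animals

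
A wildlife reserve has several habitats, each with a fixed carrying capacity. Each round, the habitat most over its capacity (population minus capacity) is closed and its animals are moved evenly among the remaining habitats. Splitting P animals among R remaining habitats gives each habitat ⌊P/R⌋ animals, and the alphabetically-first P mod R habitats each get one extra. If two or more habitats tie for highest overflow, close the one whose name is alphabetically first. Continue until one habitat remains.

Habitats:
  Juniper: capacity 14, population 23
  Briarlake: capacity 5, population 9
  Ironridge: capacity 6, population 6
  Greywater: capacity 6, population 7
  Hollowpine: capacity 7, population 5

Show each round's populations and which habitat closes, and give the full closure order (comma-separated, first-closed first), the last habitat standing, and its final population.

Closure order: Juniper, Briarlake, Greywater, Ironridge
Last habitat: Hollowpine with 50 animals

Round 1: Briarlake=9 Greywater=7 Hollowpine=5 Ironridge=6 Juniper=23 → close Juniper (overflow 9)
  23÷4 = 5 each, +1 to first 3
Round 2: Briarlake=15 Greywater=13 Hollowpine=11 Ironridge=11 → close Briarlake (overflow 10)
  15÷3 = 5 each, +1 to first 0
Round 3: Greywater=18 Hollowpine=16 Ironridge=16 → close Greywater (overflow 12)
  18÷2 = 9 each, +1 to first 0
Round 4: Hollowpine=25 Ironridge=25 → close Ironridge (overflow 19)
  25÷1 = 25 each, +1 to first 0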